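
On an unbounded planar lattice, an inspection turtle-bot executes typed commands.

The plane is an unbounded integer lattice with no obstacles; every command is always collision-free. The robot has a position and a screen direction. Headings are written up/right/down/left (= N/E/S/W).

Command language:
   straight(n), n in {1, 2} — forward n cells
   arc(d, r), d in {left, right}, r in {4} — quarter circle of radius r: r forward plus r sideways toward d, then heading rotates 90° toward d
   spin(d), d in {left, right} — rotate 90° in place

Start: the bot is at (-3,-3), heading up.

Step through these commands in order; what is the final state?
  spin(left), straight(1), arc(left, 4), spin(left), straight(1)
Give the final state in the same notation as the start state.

t0: at (-3,-3), heading up
step 1 (spin(left)): at (-3,-3), heading left
step 2 (straight(1)): at (-4,-3), heading left
step 3 (arc(left, 4)): at (-8,-7), heading down
step 4 (spin(left)): at (-8,-7), heading right
step 5 (straight(1)): at (-7,-7), heading right

at (-7,-7), heading right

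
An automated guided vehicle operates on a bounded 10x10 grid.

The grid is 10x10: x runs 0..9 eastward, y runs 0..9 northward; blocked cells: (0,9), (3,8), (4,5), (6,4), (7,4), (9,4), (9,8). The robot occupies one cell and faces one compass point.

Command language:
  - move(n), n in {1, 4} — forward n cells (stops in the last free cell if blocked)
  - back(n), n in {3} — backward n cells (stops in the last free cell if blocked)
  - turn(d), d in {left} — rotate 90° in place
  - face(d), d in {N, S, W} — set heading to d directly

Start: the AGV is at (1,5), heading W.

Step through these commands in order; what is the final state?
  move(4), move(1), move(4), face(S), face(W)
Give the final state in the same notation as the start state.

at (0,5), heading W

t0: at (1,5), heading W
t=1 move(4) ⇒ at (0,5), heading W
t=2 move(1) ⇒ at (0,5), heading W
t=3 move(4) ⇒ at (0,5), heading W
t=4 face(S) ⇒ at (0,5), heading S
t=5 face(W) ⇒ at (0,5), heading W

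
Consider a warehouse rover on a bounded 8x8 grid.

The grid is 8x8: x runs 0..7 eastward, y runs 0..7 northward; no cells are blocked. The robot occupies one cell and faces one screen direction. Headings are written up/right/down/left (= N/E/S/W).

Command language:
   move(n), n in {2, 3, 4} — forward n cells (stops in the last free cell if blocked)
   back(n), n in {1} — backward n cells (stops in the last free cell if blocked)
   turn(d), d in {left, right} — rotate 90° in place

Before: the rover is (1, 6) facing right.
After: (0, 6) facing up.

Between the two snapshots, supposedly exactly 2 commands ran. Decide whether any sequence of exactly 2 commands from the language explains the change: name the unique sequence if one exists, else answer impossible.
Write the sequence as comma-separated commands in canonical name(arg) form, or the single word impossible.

key: position moved to (0,6) AND the heading swung to N — translation plus rotation needed
begin: (1, 6) facing right
1. back(1) → (0, 6) facing right
2. turn(left) → (0, 6) facing up
uniquely the one of 36 2-step routes that fits.

back(1), turn(left)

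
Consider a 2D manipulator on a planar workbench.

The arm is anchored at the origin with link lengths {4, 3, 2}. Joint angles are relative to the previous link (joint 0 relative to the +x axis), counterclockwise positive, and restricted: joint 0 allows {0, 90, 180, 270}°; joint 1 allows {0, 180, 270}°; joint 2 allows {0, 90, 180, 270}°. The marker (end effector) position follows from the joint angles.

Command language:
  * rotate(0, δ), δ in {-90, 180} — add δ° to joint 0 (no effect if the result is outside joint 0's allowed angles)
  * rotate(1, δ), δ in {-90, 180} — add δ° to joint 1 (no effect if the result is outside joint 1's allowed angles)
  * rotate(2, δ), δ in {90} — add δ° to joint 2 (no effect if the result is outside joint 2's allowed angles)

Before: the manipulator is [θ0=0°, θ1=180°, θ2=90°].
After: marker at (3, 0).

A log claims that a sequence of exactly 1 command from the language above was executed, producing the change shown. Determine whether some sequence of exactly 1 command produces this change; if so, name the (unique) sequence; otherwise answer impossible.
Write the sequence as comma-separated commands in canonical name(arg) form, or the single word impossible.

start: [θ0=0°, θ1=180°, θ2=90°]
1. rotate(2, 90) → [θ0=0°, θ1=180°, θ2=180°]
uniquely the one of 5 1-step routes that fits.

rotate(2, 90)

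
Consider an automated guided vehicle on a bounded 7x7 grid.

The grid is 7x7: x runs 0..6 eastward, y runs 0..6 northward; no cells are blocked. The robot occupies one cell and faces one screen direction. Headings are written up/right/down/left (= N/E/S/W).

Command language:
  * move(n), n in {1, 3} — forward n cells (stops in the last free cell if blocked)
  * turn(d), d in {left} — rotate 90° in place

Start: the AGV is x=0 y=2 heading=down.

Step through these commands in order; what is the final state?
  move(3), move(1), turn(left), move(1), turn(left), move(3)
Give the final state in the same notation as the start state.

begin: x=0 y=2 heading=down
step 1 (move(3)): x=0 y=0 heading=down
step 2 (move(1)): x=0 y=0 heading=down
step 3 (turn(left)): x=0 y=0 heading=right
step 4 (move(1)): x=1 y=0 heading=right
step 5 (turn(left)): x=1 y=0 heading=up
step 6 (move(3)): x=1 y=3 heading=up

x=1 y=3 heading=up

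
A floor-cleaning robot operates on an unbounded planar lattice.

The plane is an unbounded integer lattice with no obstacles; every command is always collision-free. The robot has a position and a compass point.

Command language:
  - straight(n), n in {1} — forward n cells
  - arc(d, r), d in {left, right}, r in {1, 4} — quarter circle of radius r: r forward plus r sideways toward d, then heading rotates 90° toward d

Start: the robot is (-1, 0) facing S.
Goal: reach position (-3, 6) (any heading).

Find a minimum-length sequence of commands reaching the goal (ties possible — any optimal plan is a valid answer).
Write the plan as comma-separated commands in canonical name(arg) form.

start: (-1, 0) facing S
[1] after arc(left, 1): (0, -1) facing E
[2] after arc(left, 1): (1, 0) facing N
[3] after arc(left, 1): (0, 1) facing W
[4] after arc(right, 4): (-4, 5) facing N
[5] after arc(right, 1): (-3, 6) facing E
minimal: 5 command(s), checked below 5.

arc(left, 1), arc(left, 1), arc(left, 1), arc(right, 4), arc(right, 1)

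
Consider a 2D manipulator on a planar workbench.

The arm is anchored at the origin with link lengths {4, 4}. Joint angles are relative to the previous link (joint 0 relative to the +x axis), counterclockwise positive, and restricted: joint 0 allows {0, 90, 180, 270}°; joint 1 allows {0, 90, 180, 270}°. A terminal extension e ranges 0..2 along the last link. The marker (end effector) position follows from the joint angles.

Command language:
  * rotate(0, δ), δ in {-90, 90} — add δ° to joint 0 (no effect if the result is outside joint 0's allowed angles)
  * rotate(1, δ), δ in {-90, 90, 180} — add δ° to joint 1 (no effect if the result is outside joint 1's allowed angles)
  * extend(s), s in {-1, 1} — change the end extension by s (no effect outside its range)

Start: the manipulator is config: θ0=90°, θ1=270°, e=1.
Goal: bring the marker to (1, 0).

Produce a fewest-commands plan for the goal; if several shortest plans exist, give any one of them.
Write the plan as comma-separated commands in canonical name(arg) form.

rotate(0, 90), rotate(1, -90)

from: config: θ0=90°, θ1=270°, e=1
[1] after rotate(0, 90): config: θ0=180°, θ1=270°, e=1
[2] after rotate(1, -90): config: θ0=180°, θ1=180°, e=1
no 1-step plan works, so 2 is optimal.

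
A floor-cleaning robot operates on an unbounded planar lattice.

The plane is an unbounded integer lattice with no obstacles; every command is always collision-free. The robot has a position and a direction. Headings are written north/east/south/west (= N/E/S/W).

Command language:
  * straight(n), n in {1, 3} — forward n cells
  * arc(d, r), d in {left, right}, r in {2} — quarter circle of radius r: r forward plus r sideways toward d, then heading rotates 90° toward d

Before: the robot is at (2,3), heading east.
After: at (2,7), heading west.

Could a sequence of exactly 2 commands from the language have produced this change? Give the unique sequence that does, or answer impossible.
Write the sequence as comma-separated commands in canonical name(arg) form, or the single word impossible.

key: position moved to (2,7) AND the heading swung to W — translation plus rotation needed
t0: at (2,3), heading east
1. arc(left, 2) → at (4,5), heading north
2. arc(left, 2) → at (2,7), heading west
uniquely the one of 16 2-step routes that fits.

arc(left, 2), arc(left, 2)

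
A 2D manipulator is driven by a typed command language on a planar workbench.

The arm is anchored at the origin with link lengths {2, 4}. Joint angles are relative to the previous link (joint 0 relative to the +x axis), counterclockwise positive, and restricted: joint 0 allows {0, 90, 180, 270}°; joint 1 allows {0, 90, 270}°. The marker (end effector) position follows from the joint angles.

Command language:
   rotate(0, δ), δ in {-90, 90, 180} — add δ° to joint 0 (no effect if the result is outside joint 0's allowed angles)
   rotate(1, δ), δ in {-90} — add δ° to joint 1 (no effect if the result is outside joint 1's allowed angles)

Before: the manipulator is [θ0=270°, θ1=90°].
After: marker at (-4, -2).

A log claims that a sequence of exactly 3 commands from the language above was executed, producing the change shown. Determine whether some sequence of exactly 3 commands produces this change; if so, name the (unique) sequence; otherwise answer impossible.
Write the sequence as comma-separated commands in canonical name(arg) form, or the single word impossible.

rotate(1, -90), rotate(1, -90), rotate(1, -90)

begin: [θ0=270°, θ1=90°]
[1] after rotate(1, -90): [θ0=270°, θ1=0°]
[2] after rotate(1, -90): [θ0=270°, θ1=270°]
[3] after rotate(1, -90): [θ0=270°, θ1=270°]
uniquely the one of 64 3-step routes that fits.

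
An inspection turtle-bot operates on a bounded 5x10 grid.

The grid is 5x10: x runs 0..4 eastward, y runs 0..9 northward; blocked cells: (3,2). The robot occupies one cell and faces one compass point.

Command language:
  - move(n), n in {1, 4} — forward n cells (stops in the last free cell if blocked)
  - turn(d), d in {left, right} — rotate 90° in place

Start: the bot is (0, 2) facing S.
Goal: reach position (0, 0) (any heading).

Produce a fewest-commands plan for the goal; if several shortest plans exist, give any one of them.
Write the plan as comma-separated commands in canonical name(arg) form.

move(4)

from: (0, 2) facing S
step 1 (move(4)): (0, 0) facing S
nothing shorter than 1 reaches the goal.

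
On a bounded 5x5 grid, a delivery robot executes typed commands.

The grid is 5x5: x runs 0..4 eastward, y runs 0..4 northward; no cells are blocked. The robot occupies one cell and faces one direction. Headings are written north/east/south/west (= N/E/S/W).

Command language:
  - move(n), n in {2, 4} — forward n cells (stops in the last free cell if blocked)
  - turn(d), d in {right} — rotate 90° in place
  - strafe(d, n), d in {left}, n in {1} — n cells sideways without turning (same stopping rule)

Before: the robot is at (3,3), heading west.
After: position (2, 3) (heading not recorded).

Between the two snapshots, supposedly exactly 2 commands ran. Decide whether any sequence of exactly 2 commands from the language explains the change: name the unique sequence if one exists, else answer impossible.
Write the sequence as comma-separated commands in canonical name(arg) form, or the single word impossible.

turn(right), strafe(left, 1)

key: running strafe(left, 1) before turn(right) would end elsewhere — order is forced
begin: at (3,3), heading west
1. turn(right) → at (3,3), heading north
2. strafe(left, 1) → at (2,3), heading north
no other 2-command option fits: unique.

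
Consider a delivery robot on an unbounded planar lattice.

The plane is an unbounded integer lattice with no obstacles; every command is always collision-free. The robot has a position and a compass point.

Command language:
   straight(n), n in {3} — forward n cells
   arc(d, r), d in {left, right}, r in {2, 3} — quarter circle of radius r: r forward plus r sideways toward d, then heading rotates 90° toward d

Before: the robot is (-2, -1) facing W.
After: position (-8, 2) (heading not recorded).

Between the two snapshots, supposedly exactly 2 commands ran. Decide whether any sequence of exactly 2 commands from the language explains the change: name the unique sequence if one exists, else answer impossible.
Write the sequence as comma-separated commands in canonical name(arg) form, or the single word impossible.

key: running arc(right, 3) before straight(3) would end elsewhere — order is forced
begin: (-2, -1) facing W
[1] after straight(3): (-5, -1) facing W
[2] after arc(right, 3): (-8, 2) facing N
uniquely the one of 25 2-step routes that fits.

straight(3), arc(right, 3)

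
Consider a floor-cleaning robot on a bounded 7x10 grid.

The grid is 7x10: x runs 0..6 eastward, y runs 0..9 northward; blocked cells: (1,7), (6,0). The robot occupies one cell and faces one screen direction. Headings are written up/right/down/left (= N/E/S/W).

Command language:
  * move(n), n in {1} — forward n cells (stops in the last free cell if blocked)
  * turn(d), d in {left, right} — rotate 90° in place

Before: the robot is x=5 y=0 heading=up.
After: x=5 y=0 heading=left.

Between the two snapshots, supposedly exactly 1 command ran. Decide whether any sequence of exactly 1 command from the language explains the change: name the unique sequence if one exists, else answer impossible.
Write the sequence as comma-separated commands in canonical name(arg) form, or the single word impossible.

turn(left)

key: (5,0) unchanged — the single command moves nothing
initial: x=5 y=0 heading=up
t=1 turn(left) ⇒ x=5 y=0 heading=left
all 3 alternatives checked — unique.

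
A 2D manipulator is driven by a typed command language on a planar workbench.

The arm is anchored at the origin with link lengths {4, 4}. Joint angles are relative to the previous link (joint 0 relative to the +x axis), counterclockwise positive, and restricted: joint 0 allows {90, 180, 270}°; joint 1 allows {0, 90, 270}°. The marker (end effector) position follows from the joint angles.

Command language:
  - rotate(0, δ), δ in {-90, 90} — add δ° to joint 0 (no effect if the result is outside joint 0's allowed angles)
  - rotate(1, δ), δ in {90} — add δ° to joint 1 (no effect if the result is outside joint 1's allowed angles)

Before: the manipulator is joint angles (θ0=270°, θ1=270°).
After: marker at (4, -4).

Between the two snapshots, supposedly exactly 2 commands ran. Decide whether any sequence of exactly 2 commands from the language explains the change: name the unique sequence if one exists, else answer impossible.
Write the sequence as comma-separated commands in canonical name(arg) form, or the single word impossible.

rotate(1, 90), rotate(1, 90)

initial: joint angles (θ0=270°, θ1=270°)
t=1 rotate(1, 90) ⇒ joint angles (θ0=270°, θ1=0°)
t=2 rotate(1, 90) ⇒ joint angles (θ0=270°, θ1=90°)
no other 2-command option fits: unique.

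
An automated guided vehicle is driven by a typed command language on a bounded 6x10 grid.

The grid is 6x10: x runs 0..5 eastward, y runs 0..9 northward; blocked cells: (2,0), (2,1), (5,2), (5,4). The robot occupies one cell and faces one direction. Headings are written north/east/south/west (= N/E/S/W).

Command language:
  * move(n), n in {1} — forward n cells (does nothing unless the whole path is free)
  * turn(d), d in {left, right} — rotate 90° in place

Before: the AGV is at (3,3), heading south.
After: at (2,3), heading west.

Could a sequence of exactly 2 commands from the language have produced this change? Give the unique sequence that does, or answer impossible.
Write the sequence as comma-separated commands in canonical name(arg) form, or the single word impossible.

key: running move(1) before turn(right) would end elsewhere — order is forced
from: at (3,3), heading south
[1] after turn(right): at (3,3), heading west
[2] after move(1): at (2,3), heading west
uniquely the one of 9 2-step routes that fits.

turn(right), move(1)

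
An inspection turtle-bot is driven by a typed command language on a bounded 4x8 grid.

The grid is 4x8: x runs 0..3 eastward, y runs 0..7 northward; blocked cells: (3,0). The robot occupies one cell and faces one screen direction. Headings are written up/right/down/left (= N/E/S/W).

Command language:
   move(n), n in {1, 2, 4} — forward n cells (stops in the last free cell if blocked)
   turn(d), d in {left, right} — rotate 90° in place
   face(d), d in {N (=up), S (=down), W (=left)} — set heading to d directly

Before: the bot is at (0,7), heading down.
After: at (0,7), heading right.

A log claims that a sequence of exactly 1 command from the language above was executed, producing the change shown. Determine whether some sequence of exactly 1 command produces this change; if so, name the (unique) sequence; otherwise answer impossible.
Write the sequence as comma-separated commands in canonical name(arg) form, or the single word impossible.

turn(left)

key: parked at (0,7) the whole time — nothing moves the robot
t0: at (0,7), heading down
[1] after turn(left): at (0,7), heading right
no rival 1-sequence matches.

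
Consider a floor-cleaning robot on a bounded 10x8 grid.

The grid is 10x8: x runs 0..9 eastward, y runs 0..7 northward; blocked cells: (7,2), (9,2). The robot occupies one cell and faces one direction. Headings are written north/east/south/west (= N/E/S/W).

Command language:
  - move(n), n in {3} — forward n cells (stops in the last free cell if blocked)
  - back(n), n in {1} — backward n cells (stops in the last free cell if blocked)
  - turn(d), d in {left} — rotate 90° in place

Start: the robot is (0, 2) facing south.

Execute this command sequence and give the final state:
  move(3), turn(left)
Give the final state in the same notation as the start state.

t0: (0, 2) facing south
[1] after move(3): (0, 0) facing south
[2] after turn(left): (0, 0) facing east

(0, 0) facing east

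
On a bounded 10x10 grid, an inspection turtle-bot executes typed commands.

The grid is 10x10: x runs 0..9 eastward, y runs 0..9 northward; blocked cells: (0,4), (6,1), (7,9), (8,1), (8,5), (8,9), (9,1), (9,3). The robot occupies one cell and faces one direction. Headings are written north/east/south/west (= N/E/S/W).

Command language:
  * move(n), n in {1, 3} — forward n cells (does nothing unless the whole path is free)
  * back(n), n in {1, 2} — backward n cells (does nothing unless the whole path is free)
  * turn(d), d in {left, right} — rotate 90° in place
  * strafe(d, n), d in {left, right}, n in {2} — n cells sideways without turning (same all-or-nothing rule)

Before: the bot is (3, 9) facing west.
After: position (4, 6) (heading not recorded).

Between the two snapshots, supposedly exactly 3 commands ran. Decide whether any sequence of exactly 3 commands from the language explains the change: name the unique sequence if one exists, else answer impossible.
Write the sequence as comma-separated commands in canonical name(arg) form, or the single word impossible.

key: running move(3) before back(1) would end elsewhere — order is forced
from: (3, 9) facing west
step 1 (back(1)): (4, 9) facing west
step 2 (turn(left)): (4, 9) facing south
step 3 (move(3)): (4, 6) facing south
no other 3-command option fits: unique.

back(1), turn(left), move(3)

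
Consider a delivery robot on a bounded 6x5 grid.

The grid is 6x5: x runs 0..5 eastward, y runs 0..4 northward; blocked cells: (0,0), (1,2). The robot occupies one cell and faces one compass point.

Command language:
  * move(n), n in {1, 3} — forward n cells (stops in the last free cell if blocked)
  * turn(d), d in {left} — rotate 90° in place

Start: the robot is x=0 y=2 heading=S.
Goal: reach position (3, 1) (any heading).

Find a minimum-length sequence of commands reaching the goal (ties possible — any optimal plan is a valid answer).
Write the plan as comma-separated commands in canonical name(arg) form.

move(3), turn(left), move(3)

start: x=0 y=2 heading=S
t=1 move(3) ⇒ x=0 y=1 heading=S
t=2 turn(left) ⇒ x=0 y=1 heading=E
t=3 move(3) ⇒ x=3 y=1 heading=E
nothing shorter than 3 reaches the goal.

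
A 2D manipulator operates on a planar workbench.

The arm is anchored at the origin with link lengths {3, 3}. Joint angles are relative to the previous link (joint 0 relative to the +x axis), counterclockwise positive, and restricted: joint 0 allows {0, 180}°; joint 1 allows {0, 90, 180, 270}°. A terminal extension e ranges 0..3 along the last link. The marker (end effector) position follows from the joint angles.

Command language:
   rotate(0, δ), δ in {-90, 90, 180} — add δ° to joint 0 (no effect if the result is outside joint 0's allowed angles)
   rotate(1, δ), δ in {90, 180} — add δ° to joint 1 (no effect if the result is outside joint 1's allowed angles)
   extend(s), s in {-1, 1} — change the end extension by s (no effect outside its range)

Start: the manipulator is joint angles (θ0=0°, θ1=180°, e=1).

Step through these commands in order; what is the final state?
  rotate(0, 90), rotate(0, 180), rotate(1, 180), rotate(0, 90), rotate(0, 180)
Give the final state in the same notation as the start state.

joint angles (θ0=0°, θ1=0°, e=1)

initial: joint angles (θ0=0°, θ1=180°, e=1)
step 1 (rotate(0, 90)): joint angles (θ0=0°, θ1=180°, e=1)
step 2 (rotate(0, 180)): joint angles (θ0=180°, θ1=180°, e=1)
step 3 (rotate(1, 180)): joint angles (θ0=180°, θ1=0°, e=1)
step 4 (rotate(0, 90)): joint angles (θ0=180°, θ1=0°, e=1)
step 5 (rotate(0, 180)): joint angles (θ0=0°, θ1=0°, e=1)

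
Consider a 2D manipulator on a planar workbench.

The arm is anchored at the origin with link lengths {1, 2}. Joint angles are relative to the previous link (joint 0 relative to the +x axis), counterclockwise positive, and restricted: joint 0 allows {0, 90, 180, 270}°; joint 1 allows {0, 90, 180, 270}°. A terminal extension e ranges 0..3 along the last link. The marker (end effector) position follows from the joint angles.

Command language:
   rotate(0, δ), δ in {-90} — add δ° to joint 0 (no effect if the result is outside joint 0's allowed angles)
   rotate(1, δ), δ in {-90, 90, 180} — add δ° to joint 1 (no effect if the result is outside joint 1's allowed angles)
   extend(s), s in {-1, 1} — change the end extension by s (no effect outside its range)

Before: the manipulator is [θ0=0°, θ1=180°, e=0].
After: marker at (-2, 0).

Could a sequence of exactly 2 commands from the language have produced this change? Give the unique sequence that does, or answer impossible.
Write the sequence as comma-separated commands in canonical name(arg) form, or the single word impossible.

key: order matters: swapping extend(-1) and extend(1) lands elsewhere
start: [θ0=0°, θ1=180°, e=0]
[1] after extend(-1): [θ0=0°, θ1=180°, e=0]
[2] after extend(1): [θ0=0°, θ1=180°, e=1]
uniquely the one of 36 2-step routes that fits.

extend(-1), extend(1)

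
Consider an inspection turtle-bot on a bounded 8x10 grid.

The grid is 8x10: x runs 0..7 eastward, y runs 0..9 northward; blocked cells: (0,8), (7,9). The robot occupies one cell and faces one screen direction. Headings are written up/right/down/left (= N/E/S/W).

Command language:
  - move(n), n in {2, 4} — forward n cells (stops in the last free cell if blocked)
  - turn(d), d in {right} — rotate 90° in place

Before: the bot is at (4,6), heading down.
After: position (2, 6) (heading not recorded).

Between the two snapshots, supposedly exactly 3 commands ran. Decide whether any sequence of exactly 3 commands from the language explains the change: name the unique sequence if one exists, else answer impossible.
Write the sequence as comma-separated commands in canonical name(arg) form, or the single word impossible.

turn(right), move(2), turn(right)

from: at (4,6), heading down
t=1 turn(right) ⇒ at (4,6), heading left
t=2 move(2) ⇒ at (2,6), heading left
t=3 turn(right) ⇒ at (2,6), heading up
no rival 3-sequence matches.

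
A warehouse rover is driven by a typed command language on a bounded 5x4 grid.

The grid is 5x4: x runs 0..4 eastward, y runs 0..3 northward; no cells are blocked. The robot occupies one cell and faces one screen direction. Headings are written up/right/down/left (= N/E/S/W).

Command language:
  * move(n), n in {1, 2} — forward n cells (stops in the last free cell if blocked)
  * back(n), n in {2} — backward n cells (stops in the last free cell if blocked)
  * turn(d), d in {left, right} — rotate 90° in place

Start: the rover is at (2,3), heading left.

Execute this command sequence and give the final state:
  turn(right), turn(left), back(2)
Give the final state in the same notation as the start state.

at (4,3), heading left

initial: at (2,3), heading left
1. turn(right) → at (2,3), heading up
2. turn(left) → at (2,3), heading left
3. back(2) → at (4,3), heading left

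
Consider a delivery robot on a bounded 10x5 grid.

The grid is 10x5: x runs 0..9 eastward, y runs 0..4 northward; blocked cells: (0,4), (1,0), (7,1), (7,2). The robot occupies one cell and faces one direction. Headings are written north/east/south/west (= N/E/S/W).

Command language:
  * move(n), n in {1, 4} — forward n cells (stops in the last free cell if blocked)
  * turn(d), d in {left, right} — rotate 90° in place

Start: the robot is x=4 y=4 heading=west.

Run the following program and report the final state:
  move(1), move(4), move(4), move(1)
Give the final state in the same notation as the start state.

x=1 y=4 heading=west

initial: x=4 y=4 heading=west
1. move(1) → x=3 y=4 heading=west
2. move(4) → x=1 y=4 heading=west
3. move(4) → x=1 y=4 heading=west
4. move(1) → x=1 y=4 heading=west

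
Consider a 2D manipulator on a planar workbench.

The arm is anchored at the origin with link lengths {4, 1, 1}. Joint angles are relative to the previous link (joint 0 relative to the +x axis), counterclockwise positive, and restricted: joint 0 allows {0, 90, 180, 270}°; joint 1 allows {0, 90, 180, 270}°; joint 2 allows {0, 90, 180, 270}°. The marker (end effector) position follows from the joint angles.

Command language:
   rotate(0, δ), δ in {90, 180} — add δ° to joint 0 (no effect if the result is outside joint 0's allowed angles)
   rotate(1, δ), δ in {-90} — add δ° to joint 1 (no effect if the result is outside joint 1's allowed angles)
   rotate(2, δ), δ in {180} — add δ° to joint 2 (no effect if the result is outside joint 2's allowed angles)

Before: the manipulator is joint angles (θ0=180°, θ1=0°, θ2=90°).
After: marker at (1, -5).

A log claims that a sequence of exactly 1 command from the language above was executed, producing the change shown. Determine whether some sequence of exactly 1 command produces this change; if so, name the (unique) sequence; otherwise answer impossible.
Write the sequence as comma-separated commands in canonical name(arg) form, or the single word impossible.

rotate(0, 90)

begin: joint angles (θ0=180°, θ1=0°, θ2=90°)
1. rotate(0, 90) → joint angles (θ0=270°, θ1=0°, θ2=90°)
no other 1-command option fits: unique.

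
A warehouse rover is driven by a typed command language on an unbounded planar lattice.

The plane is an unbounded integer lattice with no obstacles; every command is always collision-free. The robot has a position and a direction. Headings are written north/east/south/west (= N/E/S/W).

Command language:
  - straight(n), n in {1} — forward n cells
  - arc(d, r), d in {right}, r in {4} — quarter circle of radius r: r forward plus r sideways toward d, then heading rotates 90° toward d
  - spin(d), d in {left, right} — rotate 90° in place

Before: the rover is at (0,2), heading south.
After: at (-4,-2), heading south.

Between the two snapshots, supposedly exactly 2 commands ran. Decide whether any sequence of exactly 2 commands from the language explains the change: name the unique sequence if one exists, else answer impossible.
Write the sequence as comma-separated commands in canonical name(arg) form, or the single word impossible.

arc(right, 4), spin(left)

key: order matters: swapping arc(right, 4) and spin(left) lands elsewhere
initial: at (0,2), heading south
step 1 (arc(right, 4)): at (-4,-2), heading west
step 2 (spin(left)): at (-4,-2), heading south
uniquely the one of 16 2-step routes that fits.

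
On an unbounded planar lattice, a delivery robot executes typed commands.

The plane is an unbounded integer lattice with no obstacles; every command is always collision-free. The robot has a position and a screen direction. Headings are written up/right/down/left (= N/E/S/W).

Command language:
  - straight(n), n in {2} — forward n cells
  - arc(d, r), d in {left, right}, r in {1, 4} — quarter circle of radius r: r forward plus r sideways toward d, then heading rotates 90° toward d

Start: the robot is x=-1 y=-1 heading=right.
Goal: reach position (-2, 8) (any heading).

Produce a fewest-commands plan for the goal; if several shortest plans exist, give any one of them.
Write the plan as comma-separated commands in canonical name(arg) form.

arc(left, 4), arc(left, 1), arc(right, 4)

begin: x=-1 y=-1 heading=right
t=1 arc(left, 4) ⇒ x=3 y=3 heading=up
t=2 arc(left, 1) ⇒ x=2 y=4 heading=left
t=3 arc(right, 4) ⇒ x=-2 y=8 heading=up
no 2-step plan works, so 3 is optimal.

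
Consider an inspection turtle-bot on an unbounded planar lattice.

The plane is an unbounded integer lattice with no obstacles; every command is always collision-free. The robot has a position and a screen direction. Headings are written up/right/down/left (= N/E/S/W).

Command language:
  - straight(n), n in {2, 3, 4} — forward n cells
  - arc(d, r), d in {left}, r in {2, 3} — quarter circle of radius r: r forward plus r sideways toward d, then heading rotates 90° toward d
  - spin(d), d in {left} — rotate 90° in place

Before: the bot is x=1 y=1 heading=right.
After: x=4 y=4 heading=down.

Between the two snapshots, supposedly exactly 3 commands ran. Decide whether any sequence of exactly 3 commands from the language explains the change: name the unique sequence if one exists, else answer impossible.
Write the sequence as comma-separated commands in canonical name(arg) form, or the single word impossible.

arc(left, 3), spin(left), spin(left)

key: cell and facing (now S) both changed — the 3 commands mix motion and turning
t0: x=1 y=1 heading=right
step 1 (arc(left, 3)): x=4 y=4 heading=up
step 2 (spin(left)): x=4 y=4 heading=left
step 3 (spin(left)): x=4 y=4 heading=down
no other 3-command option fits: unique.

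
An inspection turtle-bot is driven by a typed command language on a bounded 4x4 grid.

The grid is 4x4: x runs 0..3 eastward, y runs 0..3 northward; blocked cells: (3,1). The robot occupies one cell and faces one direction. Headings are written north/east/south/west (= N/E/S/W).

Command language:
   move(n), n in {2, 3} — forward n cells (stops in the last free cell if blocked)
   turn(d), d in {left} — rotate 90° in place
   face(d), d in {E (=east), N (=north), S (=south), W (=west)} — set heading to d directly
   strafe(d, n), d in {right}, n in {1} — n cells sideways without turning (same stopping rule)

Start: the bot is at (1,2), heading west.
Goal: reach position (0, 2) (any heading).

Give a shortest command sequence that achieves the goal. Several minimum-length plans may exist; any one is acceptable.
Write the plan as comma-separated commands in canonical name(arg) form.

move(3)

start: at (1,2), heading west
1. move(3) → at (0,2), heading west
no 0-step plan works, so 1 is optimal.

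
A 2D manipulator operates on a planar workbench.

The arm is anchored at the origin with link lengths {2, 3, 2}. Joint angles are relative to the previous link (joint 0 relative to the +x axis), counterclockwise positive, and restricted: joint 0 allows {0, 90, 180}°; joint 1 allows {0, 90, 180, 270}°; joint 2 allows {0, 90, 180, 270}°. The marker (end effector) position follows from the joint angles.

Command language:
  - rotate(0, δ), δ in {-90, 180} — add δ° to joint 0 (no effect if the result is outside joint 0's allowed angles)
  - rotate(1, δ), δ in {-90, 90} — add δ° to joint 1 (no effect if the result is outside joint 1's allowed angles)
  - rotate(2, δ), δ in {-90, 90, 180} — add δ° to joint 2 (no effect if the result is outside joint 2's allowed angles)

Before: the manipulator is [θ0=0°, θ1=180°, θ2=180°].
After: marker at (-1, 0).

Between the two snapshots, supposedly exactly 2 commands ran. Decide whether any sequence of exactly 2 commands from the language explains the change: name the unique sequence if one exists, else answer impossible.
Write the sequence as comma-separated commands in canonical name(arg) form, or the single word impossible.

rotate(0, -90), rotate(0, 180)

key: running rotate(0, 180) before rotate(0, -90) would end elsewhere — order is forced
begin: [θ0=0°, θ1=180°, θ2=180°]
1. rotate(0, -90) → [θ0=0°, θ1=180°, θ2=180°]
2. rotate(0, 180) → [θ0=180°, θ1=180°, θ2=180°]
no rival 2-sequence matches.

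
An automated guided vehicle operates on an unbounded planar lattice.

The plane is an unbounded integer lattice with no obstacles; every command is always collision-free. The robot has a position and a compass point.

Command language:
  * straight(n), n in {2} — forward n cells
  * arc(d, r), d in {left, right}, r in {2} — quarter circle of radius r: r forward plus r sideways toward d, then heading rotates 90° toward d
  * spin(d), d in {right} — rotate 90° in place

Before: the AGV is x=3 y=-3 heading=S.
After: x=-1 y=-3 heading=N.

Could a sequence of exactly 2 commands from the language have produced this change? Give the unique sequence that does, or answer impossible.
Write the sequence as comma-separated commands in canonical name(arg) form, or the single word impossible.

arc(right, 2), arc(right, 2)

key: position moved to (-1,-3) AND the heading swung to N — translation plus rotation needed
begin: x=3 y=-3 heading=S
[1] after arc(right, 2): x=1 y=-5 heading=W
[2] after arc(right, 2): x=-1 y=-3 heading=N
no other 2-command option fits: unique.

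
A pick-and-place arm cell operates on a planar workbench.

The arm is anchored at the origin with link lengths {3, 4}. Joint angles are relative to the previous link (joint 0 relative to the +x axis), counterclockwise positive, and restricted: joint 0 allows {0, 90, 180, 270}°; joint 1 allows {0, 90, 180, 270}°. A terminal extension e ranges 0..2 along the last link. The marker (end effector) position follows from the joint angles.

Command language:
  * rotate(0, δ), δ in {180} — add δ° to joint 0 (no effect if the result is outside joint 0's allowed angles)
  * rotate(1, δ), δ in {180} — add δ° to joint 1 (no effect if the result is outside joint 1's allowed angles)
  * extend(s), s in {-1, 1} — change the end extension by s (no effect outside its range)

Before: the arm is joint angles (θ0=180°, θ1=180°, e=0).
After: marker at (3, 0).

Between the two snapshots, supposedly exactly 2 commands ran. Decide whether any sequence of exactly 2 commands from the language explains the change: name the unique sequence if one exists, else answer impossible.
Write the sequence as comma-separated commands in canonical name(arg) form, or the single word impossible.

extend(1), extend(1)

start: joint angles (θ0=180°, θ1=180°, e=0)
step 1 (extend(1)): joint angles (θ0=180°, θ1=180°, e=1)
step 2 (extend(1)): joint angles (θ0=180°, θ1=180°, e=2)
uniquely the one of 16 2-step routes that fits.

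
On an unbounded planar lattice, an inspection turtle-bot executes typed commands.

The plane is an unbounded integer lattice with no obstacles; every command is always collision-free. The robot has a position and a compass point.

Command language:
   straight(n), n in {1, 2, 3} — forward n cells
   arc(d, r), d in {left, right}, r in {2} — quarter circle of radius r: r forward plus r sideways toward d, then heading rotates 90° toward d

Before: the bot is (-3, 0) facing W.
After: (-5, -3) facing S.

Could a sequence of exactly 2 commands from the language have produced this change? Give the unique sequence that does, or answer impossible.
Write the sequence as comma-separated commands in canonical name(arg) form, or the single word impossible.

arc(left, 2), straight(1)

key: position moved to (-5,-3) AND the heading swung to S — translation plus rotation needed
from: (-3, 0) facing W
[1] after arc(left, 2): (-5, -2) facing S
[2] after straight(1): (-5, -3) facing S
no rival 2-sequence matches.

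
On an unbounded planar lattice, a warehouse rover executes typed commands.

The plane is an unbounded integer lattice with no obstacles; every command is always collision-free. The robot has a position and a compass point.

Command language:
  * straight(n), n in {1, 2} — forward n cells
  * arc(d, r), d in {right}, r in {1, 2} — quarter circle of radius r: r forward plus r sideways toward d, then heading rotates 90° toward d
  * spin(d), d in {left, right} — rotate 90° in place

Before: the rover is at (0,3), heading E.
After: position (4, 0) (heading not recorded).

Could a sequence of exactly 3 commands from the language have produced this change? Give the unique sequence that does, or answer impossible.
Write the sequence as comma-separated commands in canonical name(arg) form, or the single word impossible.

straight(2), arc(right, 2), straight(1)

key: order matters: swapping straight(2) and straight(1) lands elsewhere
t0: at (0,3), heading E
[1] after straight(2): at (2,3), heading E
[2] after arc(right, 2): at (4,1), heading S
[3] after straight(1): at (4,0), heading S
no other 3-command option fits: unique.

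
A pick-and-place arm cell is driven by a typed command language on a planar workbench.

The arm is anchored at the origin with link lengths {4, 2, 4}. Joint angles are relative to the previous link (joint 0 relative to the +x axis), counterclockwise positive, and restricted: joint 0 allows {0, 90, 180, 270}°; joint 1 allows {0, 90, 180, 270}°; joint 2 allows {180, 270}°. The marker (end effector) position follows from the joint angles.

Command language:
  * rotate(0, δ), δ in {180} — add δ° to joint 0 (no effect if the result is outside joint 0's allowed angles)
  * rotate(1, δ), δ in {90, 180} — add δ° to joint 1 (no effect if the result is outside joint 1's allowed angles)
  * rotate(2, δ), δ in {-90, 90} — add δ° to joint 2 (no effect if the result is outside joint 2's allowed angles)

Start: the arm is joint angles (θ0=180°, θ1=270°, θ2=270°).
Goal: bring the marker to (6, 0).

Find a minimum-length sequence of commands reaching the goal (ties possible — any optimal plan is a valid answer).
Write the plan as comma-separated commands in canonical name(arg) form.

rotate(1, 180), rotate(0, 180), rotate(1, 90), rotate(2, -90)

start: joint angles (θ0=180°, θ1=270°, θ2=270°)
step 1 (rotate(1, 180)): joint angles (θ0=180°, θ1=90°, θ2=270°)
step 2 (rotate(0, 180)): joint angles (θ0=0°, θ1=90°, θ2=270°)
step 3 (rotate(1, 90)): joint angles (θ0=0°, θ1=180°, θ2=270°)
step 4 (rotate(2, -90)): joint angles (θ0=0°, θ1=180°, θ2=180°)
minimal: 4 command(s), checked below 4.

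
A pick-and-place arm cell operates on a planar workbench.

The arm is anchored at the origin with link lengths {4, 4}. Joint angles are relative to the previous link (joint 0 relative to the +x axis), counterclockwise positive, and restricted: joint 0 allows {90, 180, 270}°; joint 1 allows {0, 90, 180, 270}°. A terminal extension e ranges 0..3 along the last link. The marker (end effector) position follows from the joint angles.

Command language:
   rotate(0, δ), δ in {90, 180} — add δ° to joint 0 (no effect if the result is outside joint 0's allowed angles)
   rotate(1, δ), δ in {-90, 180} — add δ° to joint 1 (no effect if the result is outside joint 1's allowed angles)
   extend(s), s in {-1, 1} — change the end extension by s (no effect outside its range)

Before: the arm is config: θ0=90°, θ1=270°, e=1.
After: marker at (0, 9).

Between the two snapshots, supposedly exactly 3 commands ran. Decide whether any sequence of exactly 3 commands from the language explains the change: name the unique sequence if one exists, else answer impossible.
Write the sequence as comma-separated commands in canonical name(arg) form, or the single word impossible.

rotate(1, -90), rotate(1, -90), rotate(1, -90)

start: config: θ0=90°, θ1=270°, e=1
1. rotate(1, -90) → config: θ0=90°, θ1=180°, e=1
2. rotate(1, -90) → config: θ0=90°, θ1=90°, e=1
3. rotate(1, -90) → config: θ0=90°, θ1=0°, e=1
no rival 3-sequence matches.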